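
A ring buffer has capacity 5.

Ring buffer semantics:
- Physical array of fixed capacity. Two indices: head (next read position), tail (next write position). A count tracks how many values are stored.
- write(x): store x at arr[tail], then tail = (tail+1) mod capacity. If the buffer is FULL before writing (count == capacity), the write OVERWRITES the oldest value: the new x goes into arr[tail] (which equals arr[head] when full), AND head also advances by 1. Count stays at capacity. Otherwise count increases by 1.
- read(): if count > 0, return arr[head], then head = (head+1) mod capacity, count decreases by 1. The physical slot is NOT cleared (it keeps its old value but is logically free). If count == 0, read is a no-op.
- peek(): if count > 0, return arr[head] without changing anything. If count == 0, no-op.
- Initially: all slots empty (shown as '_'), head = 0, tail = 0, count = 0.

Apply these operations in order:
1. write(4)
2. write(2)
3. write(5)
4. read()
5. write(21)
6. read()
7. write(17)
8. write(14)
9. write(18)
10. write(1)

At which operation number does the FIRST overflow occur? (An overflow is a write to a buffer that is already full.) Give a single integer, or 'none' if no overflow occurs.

After op 1 (write(4)): arr=[4 _ _ _ _] head=0 tail=1 count=1
After op 2 (write(2)): arr=[4 2 _ _ _] head=0 tail=2 count=2
After op 3 (write(5)): arr=[4 2 5 _ _] head=0 tail=3 count=3
After op 4 (read()): arr=[4 2 5 _ _] head=1 tail=3 count=2
After op 5 (write(21)): arr=[4 2 5 21 _] head=1 tail=4 count=3
After op 6 (read()): arr=[4 2 5 21 _] head=2 tail=4 count=2
After op 7 (write(17)): arr=[4 2 5 21 17] head=2 tail=0 count=3
After op 8 (write(14)): arr=[14 2 5 21 17] head=2 tail=1 count=4
After op 9 (write(18)): arr=[14 18 5 21 17] head=2 tail=2 count=5
After op 10 (write(1)): arr=[14 18 1 21 17] head=3 tail=3 count=5

Answer: 10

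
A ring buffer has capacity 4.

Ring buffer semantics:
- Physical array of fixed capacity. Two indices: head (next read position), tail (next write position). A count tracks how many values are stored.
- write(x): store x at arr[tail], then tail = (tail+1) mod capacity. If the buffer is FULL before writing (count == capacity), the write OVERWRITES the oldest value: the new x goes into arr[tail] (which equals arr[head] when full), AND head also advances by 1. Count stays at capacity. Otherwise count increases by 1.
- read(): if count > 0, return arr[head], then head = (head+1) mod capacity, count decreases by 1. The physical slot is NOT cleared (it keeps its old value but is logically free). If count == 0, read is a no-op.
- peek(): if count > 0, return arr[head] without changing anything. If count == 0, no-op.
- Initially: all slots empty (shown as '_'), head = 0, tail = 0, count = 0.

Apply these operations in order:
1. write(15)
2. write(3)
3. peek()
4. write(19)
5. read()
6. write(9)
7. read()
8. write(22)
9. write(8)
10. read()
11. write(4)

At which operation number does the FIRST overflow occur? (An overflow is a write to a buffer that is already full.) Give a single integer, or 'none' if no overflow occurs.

Answer: none

Derivation:
After op 1 (write(15)): arr=[15 _ _ _] head=0 tail=1 count=1
After op 2 (write(3)): arr=[15 3 _ _] head=0 tail=2 count=2
After op 3 (peek()): arr=[15 3 _ _] head=0 tail=2 count=2
After op 4 (write(19)): arr=[15 3 19 _] head=0 tail=3 count=3
After op 5 (read()): arr=[15 3 19 _] head=1 tail=3 count=2
After op 6 (write(9)): arr=[15 3 19 9] head=1 tail=0 count=3
After op 7 (read()): arr=[15 3 19 9] head=2 tail=0 count=2
After op 8 (write(22)): arr=[22 3 19 9] head=2 tail=1 count=3
After op 9 (write(8)): arr=[22 8 19 9] head=2 tail=2 count=4
After op 10 (read()): arr=[22 8 19 9] head=3 tail=2 count=3
After op 11 (write(4)): arr=[22 8 4 9] head=3 tail=3 count=4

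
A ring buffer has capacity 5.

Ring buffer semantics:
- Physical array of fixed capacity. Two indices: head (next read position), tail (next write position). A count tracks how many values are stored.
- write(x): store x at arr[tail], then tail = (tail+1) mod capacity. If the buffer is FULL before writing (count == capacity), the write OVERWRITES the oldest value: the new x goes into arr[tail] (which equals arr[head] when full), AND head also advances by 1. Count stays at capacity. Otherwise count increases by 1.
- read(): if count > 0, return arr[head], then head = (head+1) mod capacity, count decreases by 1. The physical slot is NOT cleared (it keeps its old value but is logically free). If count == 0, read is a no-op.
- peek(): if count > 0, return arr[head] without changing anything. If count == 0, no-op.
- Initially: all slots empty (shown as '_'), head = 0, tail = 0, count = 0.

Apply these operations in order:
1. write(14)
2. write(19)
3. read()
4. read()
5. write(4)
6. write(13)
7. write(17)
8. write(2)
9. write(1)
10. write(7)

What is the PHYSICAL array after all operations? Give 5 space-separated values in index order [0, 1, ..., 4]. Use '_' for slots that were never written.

After op 1 (write(14)): arr=[14 _ _ _ _] head=0 tail=1 count=1
After op 2 (write(19)): arr=[14 19 _ _ _] head=0 tail=2 count=2
After op 3 (read()): arr=[14 19 _ _ _] head=1 tail=2 count=1
After op 4 (read()): arr=[14 19 _ _ _] head=2 tail=2 count=0
After op 5 (write(4)): arr=[14 19 4 _ _] head=2 tail=3 count=1
After op 6 (write(13)): arr=[14 19 4 13 _] head=2 tail=4 count=2
After op 7 (write(17)): arr=[14 19 4 13 17] head=2 tail=0 count=3
After op 8 (write(2)): arr=[2 19 4 13 17] head=2 tail=1 count=4
After op 9 (write(1)): arr=[2 1 4 13 17] head=2 tail=2 count=5
After op 10 (write(7)): arr=[2 1 7 13 17] head=3 tail=3 count=5

Answer: 2 1 7 13 17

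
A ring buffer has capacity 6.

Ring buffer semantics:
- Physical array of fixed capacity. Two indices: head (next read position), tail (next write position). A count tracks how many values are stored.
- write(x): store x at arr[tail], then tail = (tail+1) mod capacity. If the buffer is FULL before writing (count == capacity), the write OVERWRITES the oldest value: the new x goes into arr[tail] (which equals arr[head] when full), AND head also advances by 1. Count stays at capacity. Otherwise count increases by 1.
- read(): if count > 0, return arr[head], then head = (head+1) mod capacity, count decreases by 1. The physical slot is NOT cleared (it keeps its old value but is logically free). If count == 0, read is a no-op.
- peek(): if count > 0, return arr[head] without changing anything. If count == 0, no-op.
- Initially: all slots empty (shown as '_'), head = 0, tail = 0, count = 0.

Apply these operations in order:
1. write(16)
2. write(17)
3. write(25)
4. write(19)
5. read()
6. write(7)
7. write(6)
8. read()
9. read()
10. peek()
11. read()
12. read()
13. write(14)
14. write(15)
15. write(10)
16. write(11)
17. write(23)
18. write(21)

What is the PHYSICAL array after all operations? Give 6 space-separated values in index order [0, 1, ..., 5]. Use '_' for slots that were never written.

After op 1 (write(16)): arr=[16 _ _ _ _ _] head=0 tail=1 count=1
After op 2 (write(17)): arr=[16 17 _ _ _ _] head=0 tail=2 count=2
After op 3 (write(25)): arr=[16 17 25 _ _ _] head=0 tail=3 count=3
After op 4 (write(19)): arr=[16 17 25 19 _ _] head=0 tail=4 count=4
After op 5 (read()): arr=[16 17 25 19 _ _] head=1 tail=4 count=3
After op 6 (write(7)): arr=[16 17 25 19 7 _] head=1 tail=5 count=4
After op 7 (write(6)): arr=[16 17 25 19 7 6] head=1 tail=0 count=5
After op 8 (read()): arr=[16 17 25 19 7 6] head=2 tail=0 count=4
After op 9 (read()): arr=[16 17 25 19 7 6] head=3 tail=0 count=3
After op 10 (peek()): arr=[16 17 25 19 7 6] head=3 tail=0 count=3
After op 11 (read()): arr=[16 17 25 19 7 6] head=4 tail=0 count=2
After op 12 (read()): arr=[16 17 25 19 7 6] head=5 tail=0 count=1
After op 13 (write(14)): arr=[14 17 25 19 7 6] head=5 tail=1 count=2
After op 14 (write(15)): arr=[14 15 25 19 7 6] head=5 tail=2 count=3
After op 15 (write(10)): arr=[14 15 10 19 7 6] head=5 tail=3 count=4
After op 16 (write(11)): arr=[14 15 10 11 7 6] head=5 tail=4 count=5
After op 17 (write(23)): arr=[14 15 10 11 23 6] head=5 tail=5 count=6
After op 18 (write(21)): arr=[14 15 10 11 23 21] head=0 tail=0 count=6

Answer: 14 15 10 11 23 21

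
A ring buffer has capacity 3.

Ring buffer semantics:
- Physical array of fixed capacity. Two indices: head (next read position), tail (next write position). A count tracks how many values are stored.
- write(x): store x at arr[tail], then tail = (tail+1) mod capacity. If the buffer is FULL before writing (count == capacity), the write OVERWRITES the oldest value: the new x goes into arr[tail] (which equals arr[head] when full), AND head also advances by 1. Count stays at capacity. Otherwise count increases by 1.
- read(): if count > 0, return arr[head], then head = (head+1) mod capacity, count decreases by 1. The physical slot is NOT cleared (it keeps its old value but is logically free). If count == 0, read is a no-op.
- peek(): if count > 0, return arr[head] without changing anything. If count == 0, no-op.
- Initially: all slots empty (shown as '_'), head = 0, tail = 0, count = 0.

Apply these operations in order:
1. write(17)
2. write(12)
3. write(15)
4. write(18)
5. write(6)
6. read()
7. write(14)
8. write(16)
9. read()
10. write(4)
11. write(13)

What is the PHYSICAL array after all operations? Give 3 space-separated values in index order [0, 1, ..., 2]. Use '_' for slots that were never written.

After op 1 (write(17)): arr=[17 _ _] head=0 tail=1 count=1
After op 2 (write(12)): arr=[17 12 _] head=0 tail=2 count=2
After op 3 (write(15)): arr=[17 12 15] head=0 tail=0 count=3
After op 4 (write(18)): arr=[18 12 15] head=1 tail=1 count=3
After op 5 (write(6)): arr=[18 6 15] head=2 tail=2 count=3
After op 6 (read()): arr=[18 6 15] head=0 tail=2 count=2
After op 7 (write(14)): arr=[18 6 14] head=0 tail=0 count=3
After op 8 (write(16)): arr=[16 6 14] head=1 tail=1 count=3
After op 9 (read()): arr=[16 6 14] head=2 tail=1 count=2
After op 10 (write(4)): arr=[16 4 14] head=2 tail=2 count=3
After op 11 (write(13)): arr=[16 4 13] head=0 tail=0 count=3

Answer: 16 4 13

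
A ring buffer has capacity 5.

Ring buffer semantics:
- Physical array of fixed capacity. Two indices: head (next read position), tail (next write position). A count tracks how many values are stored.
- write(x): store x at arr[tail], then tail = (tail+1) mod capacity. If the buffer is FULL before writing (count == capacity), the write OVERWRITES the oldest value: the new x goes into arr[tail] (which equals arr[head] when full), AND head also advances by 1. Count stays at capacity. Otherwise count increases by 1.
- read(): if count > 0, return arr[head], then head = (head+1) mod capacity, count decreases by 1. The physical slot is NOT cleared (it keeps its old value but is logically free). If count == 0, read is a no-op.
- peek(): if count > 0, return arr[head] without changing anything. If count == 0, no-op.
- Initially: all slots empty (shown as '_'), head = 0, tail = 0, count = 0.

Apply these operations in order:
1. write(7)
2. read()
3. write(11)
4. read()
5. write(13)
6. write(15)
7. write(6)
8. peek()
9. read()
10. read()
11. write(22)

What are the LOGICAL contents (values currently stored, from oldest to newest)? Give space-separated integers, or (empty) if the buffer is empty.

Answer: 6 22

Derivation:
After op 1 (write(7)): arr=[7 _ _ _ _] head=0 tail=1 count=1
After op 2 (read()): arr=[7 _ _ _ _] head=1 tail=1 count=0
After op 3 (write(11)): arr=[7 11 _ _ _] head=1 tail=2 count=1
After op 4 (read()): arr=[7 11 _ _ _] head=2 tail=2 count=0
After op 5 (write(13)): arr=[7 11 13 _ _] head=2 tail=3 count=1
After op 6 (write(15)): arr=[7 11 13 15 _] head=2 tail=4 count=2
After op 7 (write(6)): arr=[7 11 13 15 6] head=2 tail=0 count=3
After op 8 (peek()): arr=[7 11 13 15 6] head=2 tail=0 count=3
After op 9 (read()): arr=[7 11 13 15 6] head=3 tail=0 count=2
After op 10 (read()): arr=[7 11 13 15 6] head=4 tail=0 count=1
After op 11 (write(22)): arr=[22 11 13 15 6] head=4 tail=1 count=2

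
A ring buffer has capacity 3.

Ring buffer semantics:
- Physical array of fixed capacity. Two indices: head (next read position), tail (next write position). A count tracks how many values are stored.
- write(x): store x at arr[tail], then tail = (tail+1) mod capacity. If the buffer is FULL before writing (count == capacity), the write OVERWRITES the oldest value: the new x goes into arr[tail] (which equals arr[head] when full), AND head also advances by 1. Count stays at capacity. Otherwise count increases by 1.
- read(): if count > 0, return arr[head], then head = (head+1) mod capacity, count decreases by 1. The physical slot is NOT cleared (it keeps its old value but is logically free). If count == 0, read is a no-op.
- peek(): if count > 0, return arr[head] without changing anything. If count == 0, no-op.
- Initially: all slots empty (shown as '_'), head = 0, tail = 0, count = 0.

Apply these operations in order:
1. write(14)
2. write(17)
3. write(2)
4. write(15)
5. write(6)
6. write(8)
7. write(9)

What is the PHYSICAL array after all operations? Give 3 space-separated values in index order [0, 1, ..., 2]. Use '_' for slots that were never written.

After op 1 (write(14)): arr=[14 _ _] head=0 tail=1 count=1
After op 2 (write(17)): arr=[14 17 _] head=0 tail=2 count=2
After op 3 (write(2)): arr=[14 17 2] head=0 tail=0 count=3
After op 4 (write(15)): arr=[15 17 2] head=1 tail=1 count=3
After op 5 (write(6)): arr=[15 6 2] head=2 tail=2 count=3
After op 6 (write(8)): arr=[15 6 8] head=0 tail=0 count=3
After op 7 (write(9)): arr=[9 6 8] head=1 tail=1 count=3

Answer: 9 6 8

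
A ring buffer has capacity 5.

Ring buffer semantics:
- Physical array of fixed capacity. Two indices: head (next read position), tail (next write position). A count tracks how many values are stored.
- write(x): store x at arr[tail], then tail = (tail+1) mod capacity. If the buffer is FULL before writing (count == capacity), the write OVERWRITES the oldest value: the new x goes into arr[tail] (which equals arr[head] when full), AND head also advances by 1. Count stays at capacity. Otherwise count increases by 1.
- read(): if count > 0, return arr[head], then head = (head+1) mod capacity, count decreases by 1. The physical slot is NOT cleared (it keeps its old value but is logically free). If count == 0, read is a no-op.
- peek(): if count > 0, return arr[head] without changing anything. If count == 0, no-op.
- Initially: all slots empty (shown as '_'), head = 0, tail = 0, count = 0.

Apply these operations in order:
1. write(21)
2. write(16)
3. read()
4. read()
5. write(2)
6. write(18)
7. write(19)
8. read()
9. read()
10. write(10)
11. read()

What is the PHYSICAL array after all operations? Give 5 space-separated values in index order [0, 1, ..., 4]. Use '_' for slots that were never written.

Answer: 10 16 2 18 19

Derivation:
After op 1 (write(21)): arr=[21 _ _ _ _] head=0 tail=1 count=1
After op 2 (write(16)): arr=[21 16 _ _ _] head=0 tail=2 count=2
After op 3 (read()): arr=[21 16 _ _ _] head=1 tail=2 count=1
After op 4 (read()): arr=[21 16 _ _ _] head=2 tail=2 count=0
After op 5 (write(2)): arr=[21 16 2 _ _] head=2 tail=3 count=1
After op 6 (write(18)): arr=[21 16 2 18 _] head=2 tail=4 count=2
After op 7 (write(19)): arr=[21 16 2 18 19] head=2 tail=0 count=3
After op 8 (read()): arr=[21 16 2 18 19] head=3 tail=0 count=2
After op 9 (read()): arr=[21 16 2 18 19] head=4 tail=0 count=1
After op 10 (write(10)): arr=[10 16 2 18 19] head=4 tail=1 count=2
After op 11 (read()): arr=[10 16 2 18 19] head=0 tail=1 count=1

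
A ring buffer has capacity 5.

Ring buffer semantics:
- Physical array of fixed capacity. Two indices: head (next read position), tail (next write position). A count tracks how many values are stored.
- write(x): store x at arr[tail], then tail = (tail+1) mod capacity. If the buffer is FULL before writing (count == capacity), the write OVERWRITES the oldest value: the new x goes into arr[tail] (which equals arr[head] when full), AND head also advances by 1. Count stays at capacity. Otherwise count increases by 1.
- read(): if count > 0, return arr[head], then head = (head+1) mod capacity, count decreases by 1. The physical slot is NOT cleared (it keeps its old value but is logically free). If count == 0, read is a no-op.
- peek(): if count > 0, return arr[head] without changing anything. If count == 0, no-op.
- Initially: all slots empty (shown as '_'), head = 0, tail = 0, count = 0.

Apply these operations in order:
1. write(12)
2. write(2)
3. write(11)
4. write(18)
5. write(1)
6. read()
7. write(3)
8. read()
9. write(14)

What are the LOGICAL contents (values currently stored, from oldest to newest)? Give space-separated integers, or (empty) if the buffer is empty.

Answer: 11 18 1 3 14

Derivation:
After op 1 (write(12)): arr=[12 _ _ _ _] head=0 tail=1 count=1
After op 2 (write(2)): arr=[12 2 _ _ _] head=0 tail=2 count=2
After op 3 (write(11)): arr=[12 2 11 _ _] head=0 tail=3 count=3
After op 4 (write(18)): arr=[12 2 11 18 _] head=0 tail=4 count=4
After op 5 (write(1)): arr=[12 2 11 18 1] head=0 tail=0 count=5
After op 6 (read()): arr=[12 2 11 18 1] head=1 tail=0 count=4
After op 7 (write(3)): arr=[3 2 11 18 1] head=1 tail=1 count=5
After op 8 (read()): arr=[3 2 11 18 1] head=2 tail=1 count=4
After op 9 (write(14)): arr=[3 14 11 18 1] head=2 tail=2 count=5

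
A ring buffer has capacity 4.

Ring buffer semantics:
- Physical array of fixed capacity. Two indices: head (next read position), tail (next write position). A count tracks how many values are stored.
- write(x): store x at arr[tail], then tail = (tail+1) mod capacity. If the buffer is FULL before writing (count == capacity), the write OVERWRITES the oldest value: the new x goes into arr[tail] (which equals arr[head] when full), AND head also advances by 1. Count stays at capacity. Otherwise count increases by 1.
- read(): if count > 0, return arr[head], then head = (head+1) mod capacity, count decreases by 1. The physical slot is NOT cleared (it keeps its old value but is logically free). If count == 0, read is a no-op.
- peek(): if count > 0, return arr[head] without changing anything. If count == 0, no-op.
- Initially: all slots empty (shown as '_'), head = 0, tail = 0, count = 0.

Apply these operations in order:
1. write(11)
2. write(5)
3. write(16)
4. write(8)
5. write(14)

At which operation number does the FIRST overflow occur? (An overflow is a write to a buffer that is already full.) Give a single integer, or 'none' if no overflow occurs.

After op 1 (write(11)): arr=[11 _ _ _] head=0 tail=1 count=1
After op 2 (write(5)): arr=[11 5 _ _] head=0 tail=2 count=2
After op 3 (write(16)): arr=[11 5 16 _] head=0 tail=3 count=3
After op 4 (write(8)): arr=[11 5 16 8] head=0 tail=0 count=4
After op 5 (write(14)): arr=[14 5 16 8] head=1 tail=1 count=4

Answer: 5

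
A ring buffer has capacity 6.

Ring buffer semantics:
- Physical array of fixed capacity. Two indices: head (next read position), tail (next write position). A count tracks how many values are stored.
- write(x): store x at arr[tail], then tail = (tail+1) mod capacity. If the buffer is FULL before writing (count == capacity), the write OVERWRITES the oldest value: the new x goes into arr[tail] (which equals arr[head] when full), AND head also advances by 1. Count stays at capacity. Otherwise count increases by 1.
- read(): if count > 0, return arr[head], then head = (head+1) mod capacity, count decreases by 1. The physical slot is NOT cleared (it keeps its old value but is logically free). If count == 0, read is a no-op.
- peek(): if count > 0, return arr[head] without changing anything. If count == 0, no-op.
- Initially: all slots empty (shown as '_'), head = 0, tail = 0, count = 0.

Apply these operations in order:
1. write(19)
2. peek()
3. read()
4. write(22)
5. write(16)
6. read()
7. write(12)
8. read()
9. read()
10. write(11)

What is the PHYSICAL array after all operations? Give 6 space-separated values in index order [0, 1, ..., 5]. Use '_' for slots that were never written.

After op 1 (write(19)): arr=[19 _ _ _ _ _] head=0 tail=1 count=1
After op 2 (peek()): arr=[19 _ _ _ _ _] head=0 tail=1 count=1
After op 3 (read()): arr=[19 _ _ _ _ _] head=1 tail=1 count=0
After op 4 (write(22)): arr=[19 22 _ _ _ _] head=1 tail=2 count=1
After op 5 (write(16)): arr=[19 22 16 _ _ _] head=1 tail=3 count=2
After op 6 (read()): arr=[19 22 16 _ _ _] head=2 tail=3 count=1
After op 7 (write(12)): arr=[19 22 16 12 _ _] head=2 tail=4 count=2
After op 8 (read()): arr=[19 22 16 12 _ _] head=3 tail=4 count=1
After op 9 (read()): arr=[19 22 16 12 _ _] head=4 tail=4 count=0
After op 10 (write(11)): arr=[19 22 16 12 11 _] head=4 tail=5 count=1

Answer: 19 22 16 12 11 _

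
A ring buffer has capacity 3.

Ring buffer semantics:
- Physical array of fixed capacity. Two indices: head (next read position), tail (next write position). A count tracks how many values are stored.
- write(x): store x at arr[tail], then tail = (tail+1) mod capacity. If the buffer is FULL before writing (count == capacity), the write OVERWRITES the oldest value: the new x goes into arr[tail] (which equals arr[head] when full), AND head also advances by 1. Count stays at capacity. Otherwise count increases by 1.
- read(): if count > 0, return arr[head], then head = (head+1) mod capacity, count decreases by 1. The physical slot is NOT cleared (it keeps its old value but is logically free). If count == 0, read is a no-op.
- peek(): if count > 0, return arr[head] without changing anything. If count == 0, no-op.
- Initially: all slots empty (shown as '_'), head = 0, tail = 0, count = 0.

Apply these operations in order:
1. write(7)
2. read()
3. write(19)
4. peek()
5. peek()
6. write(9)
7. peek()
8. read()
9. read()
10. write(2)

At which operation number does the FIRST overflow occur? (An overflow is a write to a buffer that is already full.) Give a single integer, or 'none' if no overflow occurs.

After op 1 (write(7)): arr=[7 _ _] head=0 tail=1 count=1
After op 2 (read()): arr=[7 _ _] head=1 tail=1 count=0
After op 3 (write(19)): arr=[7 19 _] head=1 tail=2 count=1
After op 4 (peek()): arr=[7 19 _] head=1 tail=2 count=1
After op 5 (peek()): arr=[7 19 _] head=1 tail=2 count=1
After op 6 (write(9)): arr=[7 19 9] head=1 tail=0 count=2
After op 7 (peek()): arr=[7 19 9] head=1 tail=0 count=2
After op 8 (read()): arr=[7 19 9] head=2 tail=0 count=1
After op 9 (read()): arr=[7 19 9] head=0 tail=0 count=0
After op 10 (write(2)): arr=[2 19 9] head=0 tail=1 count=1

Answer: none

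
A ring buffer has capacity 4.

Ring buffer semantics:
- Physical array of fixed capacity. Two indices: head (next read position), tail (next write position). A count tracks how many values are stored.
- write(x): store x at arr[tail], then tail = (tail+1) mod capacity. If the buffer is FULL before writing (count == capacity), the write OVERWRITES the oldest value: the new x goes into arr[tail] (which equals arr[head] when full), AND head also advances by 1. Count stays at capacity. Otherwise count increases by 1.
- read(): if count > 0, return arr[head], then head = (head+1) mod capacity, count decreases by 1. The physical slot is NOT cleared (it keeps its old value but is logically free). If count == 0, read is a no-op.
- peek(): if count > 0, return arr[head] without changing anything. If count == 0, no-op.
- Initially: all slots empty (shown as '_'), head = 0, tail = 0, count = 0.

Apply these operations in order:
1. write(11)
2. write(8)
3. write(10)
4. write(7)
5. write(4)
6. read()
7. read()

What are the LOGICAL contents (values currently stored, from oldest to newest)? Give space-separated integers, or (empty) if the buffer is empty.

Answer: 7 4

Derivation:
After op 1 (write(11)): arr=[11 _ _ _] head=0 tail=1 count=1
After op 2 (write(8)): arr=[11 8 _ _] head=0 tail=2 count=2
After op 3 (write(10)): arr=[11 8 10 _] head=0 tail=3 count=3
After op 4 (write(7)): arr=[11 8 10 7] head=0 tail=0 count=4
After op 5 (write(4)): arr=[4 8 10 7] head=1 tail=1 count=4
After op 6 (read()): arr=[4 8 10 7] head=2 tail=1 count=3
After op 7 (read()): arr=[4 8 10 7] head=3 tail=1 count=2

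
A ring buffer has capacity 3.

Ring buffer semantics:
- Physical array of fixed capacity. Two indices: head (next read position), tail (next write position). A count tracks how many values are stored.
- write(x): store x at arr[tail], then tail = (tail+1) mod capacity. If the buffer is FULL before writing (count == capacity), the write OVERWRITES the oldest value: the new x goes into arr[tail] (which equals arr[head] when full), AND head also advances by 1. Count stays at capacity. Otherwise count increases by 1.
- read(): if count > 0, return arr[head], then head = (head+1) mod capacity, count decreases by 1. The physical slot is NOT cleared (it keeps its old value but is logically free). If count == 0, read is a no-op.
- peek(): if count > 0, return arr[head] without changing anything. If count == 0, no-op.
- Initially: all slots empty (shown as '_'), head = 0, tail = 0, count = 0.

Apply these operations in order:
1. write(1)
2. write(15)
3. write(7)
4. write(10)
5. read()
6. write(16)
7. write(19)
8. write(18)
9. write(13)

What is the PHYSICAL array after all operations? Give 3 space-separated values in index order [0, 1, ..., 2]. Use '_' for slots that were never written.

Answer: 18 13 19

Derivation:
After op 1 (write(1)): arr=[1 _ _] head=0 tail=1 count=1
After op 2 (write(15)): arr=[1 15 _] head=0 tail=2 count=2
After op 3 (write(7)): arr=[1 15 7] head=0 tail=0 count=3
After op 4 (write(10)): arr=[10 15 7] head=1 tail=1 count=3
After op 5 (read()): arr=[10 15 7] head=2 tail=1 count=2
After op 6 (write(16)): arr=[10 16 7] head=2 tail=2 count=3
After op 7 (write(19)): arr=[10 16 19] head=0 tail=0 count=3
After op 8 (write(18)): arr=[18 16 19] head=1 tail=1 count=3
After op 9 (write(13)): arr=[18 13 19] head=2 tail=2 count=3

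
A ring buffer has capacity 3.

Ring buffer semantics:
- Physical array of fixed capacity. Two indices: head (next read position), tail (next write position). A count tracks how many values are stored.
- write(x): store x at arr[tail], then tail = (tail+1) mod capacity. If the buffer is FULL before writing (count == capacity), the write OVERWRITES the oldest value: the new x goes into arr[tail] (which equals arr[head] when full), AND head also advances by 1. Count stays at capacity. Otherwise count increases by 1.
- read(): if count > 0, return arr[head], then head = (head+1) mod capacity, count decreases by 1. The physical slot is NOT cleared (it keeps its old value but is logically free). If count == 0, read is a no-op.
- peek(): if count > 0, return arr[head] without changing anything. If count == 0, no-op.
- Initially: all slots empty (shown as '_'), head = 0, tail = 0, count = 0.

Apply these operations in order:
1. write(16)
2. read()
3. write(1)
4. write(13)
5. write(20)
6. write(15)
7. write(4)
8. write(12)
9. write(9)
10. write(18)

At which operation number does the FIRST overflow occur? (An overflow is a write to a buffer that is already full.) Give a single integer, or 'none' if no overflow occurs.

After op 1 (write(16)): arr=[16 _ _] head=0 tail=1 count=1
After op 2 (read()): arr=[16 _ _] head=1 tail=1 count=0
After op 3 (write(1)): arr=[16 1 _] head=1 tail=2 count=1
After op 4 (write(13)): arr=[16 1 13] head=1 tail=0 count=2
After op 5 (write(20)): arr=[20 1 13] head=1 tail=1 count=3
After op 6 (write(15)): arr=[20 15 13] head=2 tail=2 count=3
After op 7 (write(4)): arr=[20 15 4] head=0 tail=0 count=3
After op 8 (write(12)): arr=[12 15 4] head=1 tail=1 count=3
After op 9 (write(9)): arr=[12 9 4] head=2 tail=2 count=3
After op 10 (write(18)): arr=[12 9 18] head=0 tail=0 count=3

Answer: 6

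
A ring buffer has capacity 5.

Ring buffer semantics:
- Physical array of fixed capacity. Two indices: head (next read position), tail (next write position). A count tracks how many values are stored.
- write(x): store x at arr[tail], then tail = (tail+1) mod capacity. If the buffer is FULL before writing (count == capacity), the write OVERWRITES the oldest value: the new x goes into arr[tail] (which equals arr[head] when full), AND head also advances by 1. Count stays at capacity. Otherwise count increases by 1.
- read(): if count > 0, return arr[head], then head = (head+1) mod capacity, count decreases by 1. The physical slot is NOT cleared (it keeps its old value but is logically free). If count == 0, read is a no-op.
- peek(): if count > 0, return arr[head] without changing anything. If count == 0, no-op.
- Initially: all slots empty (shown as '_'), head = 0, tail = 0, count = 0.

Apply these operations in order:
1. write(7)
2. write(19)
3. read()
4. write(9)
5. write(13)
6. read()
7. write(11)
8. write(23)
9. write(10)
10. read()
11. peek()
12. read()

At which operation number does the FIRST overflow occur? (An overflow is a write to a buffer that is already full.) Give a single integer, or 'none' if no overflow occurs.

Answer: none

Derivation:
After op 1 (write(7)): arr=[7 _ _ _ _] head=0 tail=1 count=1
After op 2 (write(19)): arr=[7 19 _ _ _] head=0 tail=2 count=2
After op 3 (read()): arr=[7 19 _ _ _] head=1 tail=2 count=1
After op 4 (write(9)): arr=[7 19 9 _ _] head=1 tail=3 count=2
After op 5 (write(13)): arr=[7 19 9 13 _] head=1 tail=4 count=3
After op 6 (read()): arr=[7 19 9 13 _] head=2 tail=4 count=2
After op 7 (write(11)): arr=[7 19 9 13 11] head=2 tail=0 count=3
After op 8 (write(23)): arr=[23 19 9 13 11] head=2 tail=1 count=4
After op 9 (write(10)): arr=[23 10 9 13 11] head=2 tail=2 count=5
After op 10 (read()): arr=[23 10 9 13 11] head=3 tail=2 count=4
After op 11 (peek()): arr=[23 10 9 13 11] head=3 tail=2 count=4
After op 12 (read()): arr=[23 10 9 13 11] head=4 tail=2 count=3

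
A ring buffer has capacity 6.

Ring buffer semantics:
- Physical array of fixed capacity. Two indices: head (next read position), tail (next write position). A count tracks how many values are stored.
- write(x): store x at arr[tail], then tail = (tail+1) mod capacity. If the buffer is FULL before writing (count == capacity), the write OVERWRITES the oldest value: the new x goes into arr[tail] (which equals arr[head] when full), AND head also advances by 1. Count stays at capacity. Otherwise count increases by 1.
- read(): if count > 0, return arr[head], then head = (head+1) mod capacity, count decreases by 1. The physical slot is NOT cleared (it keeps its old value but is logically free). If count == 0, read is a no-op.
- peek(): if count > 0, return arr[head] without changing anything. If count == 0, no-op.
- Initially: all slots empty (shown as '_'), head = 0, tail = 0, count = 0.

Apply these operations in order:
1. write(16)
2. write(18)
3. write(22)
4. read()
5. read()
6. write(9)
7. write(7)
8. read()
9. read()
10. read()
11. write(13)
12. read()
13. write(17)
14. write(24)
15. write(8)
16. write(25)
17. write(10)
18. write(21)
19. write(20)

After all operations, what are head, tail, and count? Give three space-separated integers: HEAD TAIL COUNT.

After op 1 (write(16)): arr=[16 _ _ _ _ _] head=0 tail=1 count=1
After op 2 (write(18)): arr=[16 18 _ _ _ _] head=0 tail=2 count=2
After op 3 (write(22)): arr=[16 18 22 _ _ _] head=0 tail=3 count=3
After op 4 (read()): arr=[16 18 22 _ _ _] head=1 tail=3 count=2
After op 5 (read()): arr=[16 18 22 _ _ _] head=2 tail=3 count=1
After op 6 (write(9)): arr=[16 18 22 9 _ _] head=2 tail=4 count=2
After op 7 (write(7)): arr=[16 18 22 9 7 _] head=2 tail=5 count=3
After op 8 (read()): arr=[16 18 22 9 7 _] head=3 tail=5 count=2
After op 9 (read()): arr=[16 18 22 9 7 _] head=4 tail=5 count=1
After op 10 (read()): arr=[16 18 22 9 7 _] head=5 tail=5 count=0
After op 11 (write(13)): arr=[16 18 22 9 7 13] head=5 tail=0 count=1
After op 12 (read()): arr=[16 18 22 9 7 13] head=0 tail=0 count=0
After op 13 (write(17)): arr=[17 18 22 9 7 13] head=0 tail=1 count=1
After op 14 (write(24)): arr=[17 24 22 9 7 13] head=0 tail=2 count=2
After op 15 (write(8)): arr=[17 24 8 9 7 13] head=0 tail=3 count=3
After op 16 (write(25)): arr=[17 24 8 25 7 13] head=0 tail=4 count=4
After op 17 (write(10)): arr=[17 24 8 25 10 13] head=0 tail=5 count=5
After op 18 (write(21)): arr=[17 24 8 25 10 21] head=0 tail=0 count=6
After op 19 (write(20)): arr=[20 24 8 25 10 21] head=1 tail=1 count=6

Answer: 1 1 6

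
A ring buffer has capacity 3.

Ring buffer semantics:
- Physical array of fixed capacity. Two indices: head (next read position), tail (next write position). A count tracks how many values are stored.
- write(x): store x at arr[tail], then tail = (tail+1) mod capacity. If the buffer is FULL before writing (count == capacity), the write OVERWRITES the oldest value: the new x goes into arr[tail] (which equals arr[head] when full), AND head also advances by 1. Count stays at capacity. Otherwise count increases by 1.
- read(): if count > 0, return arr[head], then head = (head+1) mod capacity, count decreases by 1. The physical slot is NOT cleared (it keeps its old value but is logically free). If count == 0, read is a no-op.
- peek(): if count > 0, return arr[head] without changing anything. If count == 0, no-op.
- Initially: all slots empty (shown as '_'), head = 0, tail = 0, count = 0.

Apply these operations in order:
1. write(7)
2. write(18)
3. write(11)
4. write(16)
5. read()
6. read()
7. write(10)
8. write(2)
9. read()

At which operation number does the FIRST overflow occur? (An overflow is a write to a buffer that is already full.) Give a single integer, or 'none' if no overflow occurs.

Answer: 4

Derivation:
After op 1 (write(7)): arr=[7 _ _] head=0 tail=1 count=1
After op 2 (write(18)): arr=[7 18 _] head=0 tail=2 count=2
After op 3 (write(11)): arr=[7 18 11] head=0 tail=0 count=3
After op 4 (write(16)): arr=[16 18 11] head=1 tail=1 count=3
After op 5 (read()): arr=[16 18 11] head=2 tail=1 count=2
After op 6 (read()): arr=[16 18 11] head=0 tail=1 count=1
After op 7 (write(10)): arr=[16 10 11] head=0 tail=2 count=2
After op 8 (write(2)): arr=[16 10 2] head=0 tail=0 count=3
After op 9 (read()): arr=[16 10 2] head=1 tail=0 count=2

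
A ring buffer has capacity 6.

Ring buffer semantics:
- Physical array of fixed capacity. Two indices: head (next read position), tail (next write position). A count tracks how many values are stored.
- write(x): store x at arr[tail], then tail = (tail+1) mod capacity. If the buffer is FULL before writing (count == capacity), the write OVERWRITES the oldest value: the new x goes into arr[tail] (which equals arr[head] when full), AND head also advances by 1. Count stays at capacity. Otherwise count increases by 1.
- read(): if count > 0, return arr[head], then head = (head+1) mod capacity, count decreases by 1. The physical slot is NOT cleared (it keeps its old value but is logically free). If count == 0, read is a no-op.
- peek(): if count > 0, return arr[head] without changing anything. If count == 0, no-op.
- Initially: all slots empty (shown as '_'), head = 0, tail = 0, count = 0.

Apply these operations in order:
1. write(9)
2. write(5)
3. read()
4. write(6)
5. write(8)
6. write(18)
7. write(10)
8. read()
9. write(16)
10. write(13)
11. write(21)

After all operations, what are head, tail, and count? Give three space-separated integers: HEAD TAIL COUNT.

Answer: 3 3 6

Derivation:
After op 1 (write(9)): arr=[9 _ _ _ _ _] head=0 tail=1 count=1
After op 2 (write(5)): arr=[9 5 _ _ _ _] head=0 tail=2 count=2
After op 3 (read()): arr=[9 5 _ _ _ _] head=1 tail=2 count=1
After op 4 (write(6)): arr=[9 5 6 _ _ _] head=1 tail=3 count=2
After op 5 (write(8)): arr=[9 5 6 8 _ _] head=1 tail=4 count=3
After op 6 (write(18)): arr=[9 5 6 8 18 _] head=1 tail=5 count=4
After op 7 (write(10)): arr=[9 5 6 8 18 10] head=1 tail=0 count=5
After op 8 (read()): arr=[9 5 6 8 18 10] head=2 tail=0 count=4
After op 9 (write(16)): arr=[16 5 6 8 18 10] head=2 tail=1 count=5
After op 10 (write(13)): arr=[16 13 6 8 18 10] head=2 tail=2 count=6
After op 11 (write(21)): arr=[16 13 21 8 18 10] head=3 tail=3 count=6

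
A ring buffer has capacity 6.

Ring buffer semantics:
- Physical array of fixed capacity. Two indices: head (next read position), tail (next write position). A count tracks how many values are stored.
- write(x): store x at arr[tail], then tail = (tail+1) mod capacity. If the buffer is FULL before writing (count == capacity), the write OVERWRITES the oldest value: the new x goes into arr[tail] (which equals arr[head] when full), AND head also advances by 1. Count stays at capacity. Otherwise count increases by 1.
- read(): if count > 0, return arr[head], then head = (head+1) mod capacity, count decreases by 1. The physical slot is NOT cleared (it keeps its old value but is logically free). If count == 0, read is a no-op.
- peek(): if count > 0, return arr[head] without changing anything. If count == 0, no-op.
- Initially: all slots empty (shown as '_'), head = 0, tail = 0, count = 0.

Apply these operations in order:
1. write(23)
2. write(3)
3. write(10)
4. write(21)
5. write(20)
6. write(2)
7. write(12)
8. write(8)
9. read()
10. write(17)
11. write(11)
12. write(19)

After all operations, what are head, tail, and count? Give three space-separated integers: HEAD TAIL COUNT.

Answer: 5 5 6

Derivation:
After op 1 (write(23)): arr=[23 _ _ _ _ _] head=0 tail=1 count=1
After op 2 (write(3)): arr=[23 3 _ _ _ _] head=0 tail=2 count=2
After op 3 (write(10)): arr=[23 3 10 _ _ _] head=0 tail=3 count=3
After op 4 (write(21)): arr=[23 3 10 21 _ _] head=0 tail=4 count=4
After op 5 (write(20)): arr=[23 3 10 21 20 _] head=0 tail=5 count=5
After op 6 (write(2)): arr=[23 3 10 21 20 2] head=0 tail=0 count=6
After op 7 (write(12)): arr=[12 3 10 21 20 2] head=1 tail=1 count=6
After op 8 (write(8)): arr=[12 8 10 21 20 2] head=2 tail=2 count=6
After op 9 (read()): arr=[12 8 10 21 20 2] head=3 tail=2 count=5
After op 10 (write(17)): arr=[12 8 17 21 20 2] head=3 tail=3 count=6
After op 11 (write(11)): arr=[12 8 17 11 20 2] head=4 tail=4 count=6
After op 12 (write(19)): arr=[12 8 17 11 19 2] head=5 tail=5 count=6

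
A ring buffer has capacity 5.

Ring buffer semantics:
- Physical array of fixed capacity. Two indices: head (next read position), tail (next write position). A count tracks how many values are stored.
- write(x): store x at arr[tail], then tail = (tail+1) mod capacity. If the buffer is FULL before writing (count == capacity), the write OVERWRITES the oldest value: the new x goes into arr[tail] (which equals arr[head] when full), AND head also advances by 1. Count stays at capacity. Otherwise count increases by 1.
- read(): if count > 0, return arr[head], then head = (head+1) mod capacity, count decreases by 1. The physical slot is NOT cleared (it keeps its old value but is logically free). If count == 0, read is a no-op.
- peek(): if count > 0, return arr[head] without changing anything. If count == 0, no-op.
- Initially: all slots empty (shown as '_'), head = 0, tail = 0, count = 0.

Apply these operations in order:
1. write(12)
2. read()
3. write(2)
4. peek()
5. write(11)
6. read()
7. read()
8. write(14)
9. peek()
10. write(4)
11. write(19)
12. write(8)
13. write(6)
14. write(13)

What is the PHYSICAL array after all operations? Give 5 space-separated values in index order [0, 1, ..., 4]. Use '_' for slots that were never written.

After op 1 (write(12)): arr=[12 _ _ _ _] head=0 tail=1 count=1
After op 2 (read()): arr=[12 _ _ _ _] head=1 tail=1 count=0
After op 3 (write(2)): arr=[12 2 _ _ _] head=1 tail=2 count=1
After op 4 (peek()): arr=[12 2 _ _ _] head=1 tail=2 count=1
After op 5 (write(11)): arr=[12 2 11 _ _] head=1 tail=3 count=2
After op 6 (read()): arr=[12 2 11 _ _] head=2 tail=3 count=1
After op 7 (read()): arr=[12 2 11 _ _] head=3 tail=3 count=0
After op 8 (write(14)): arr=[12 2 11 14 _] head=3 tail=4 count=1
After op 9 (peek()): arr=[12 2 11 14 _] head=3 tail=4 count=1
After op 10 (write(4)): arr=[12 2 11 14 4] head=3 tail=0 count=2
After op 11 (write(19)): arr=[19 2 11 14 4] head=3 tail=1 count=3
After op 12 (write(8)): arr=[19 8 11 14 4] head=3 tail=2 count=4
After op 13 (write(6)): arr=[19 8 6 14 4] head=3 tail=3 count=5
After op 14 (write(13)): arr=[19 8 6 13 4] head=4 tail=4 count=5

Answer: 19 8 6 13 4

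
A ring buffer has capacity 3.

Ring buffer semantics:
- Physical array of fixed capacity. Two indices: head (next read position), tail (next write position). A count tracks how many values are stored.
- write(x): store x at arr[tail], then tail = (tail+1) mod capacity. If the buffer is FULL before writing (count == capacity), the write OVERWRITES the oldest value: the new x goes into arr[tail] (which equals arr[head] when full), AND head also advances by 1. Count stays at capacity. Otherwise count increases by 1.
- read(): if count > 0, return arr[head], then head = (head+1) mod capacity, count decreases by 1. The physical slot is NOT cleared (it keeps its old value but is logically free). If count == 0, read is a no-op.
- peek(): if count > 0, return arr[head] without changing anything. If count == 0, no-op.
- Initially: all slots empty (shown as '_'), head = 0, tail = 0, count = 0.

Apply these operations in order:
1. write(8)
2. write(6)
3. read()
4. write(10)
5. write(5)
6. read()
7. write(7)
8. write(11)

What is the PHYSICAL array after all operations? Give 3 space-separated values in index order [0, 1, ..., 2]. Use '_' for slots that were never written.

After op 1 (write(8)): arr=[8 _ _] head=0 tail=1 count=1
After op 2 (write(6)): arr=[8 6 _] head=0 tail=2 count=2
After op 3 (read()): arr=[8 6 _] head=1 tail=2 count=1
After op 4 (write(10)): arr=[8 6 10] head=1 tail=0 count=2
After op 5 (write(5)): arr=[5 6 10] head=1 tail=1 count=3
After op 6 (read()): arr=[5 6 10] head=2 tail=1 count=2
After op 7 (write(7)): arr=[5 7 10] head=2 tail=2 count=3
After op 8 (write(11)): arr=[5 7 11] head=0 tail=0 count=3

Answer: 5 7 11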